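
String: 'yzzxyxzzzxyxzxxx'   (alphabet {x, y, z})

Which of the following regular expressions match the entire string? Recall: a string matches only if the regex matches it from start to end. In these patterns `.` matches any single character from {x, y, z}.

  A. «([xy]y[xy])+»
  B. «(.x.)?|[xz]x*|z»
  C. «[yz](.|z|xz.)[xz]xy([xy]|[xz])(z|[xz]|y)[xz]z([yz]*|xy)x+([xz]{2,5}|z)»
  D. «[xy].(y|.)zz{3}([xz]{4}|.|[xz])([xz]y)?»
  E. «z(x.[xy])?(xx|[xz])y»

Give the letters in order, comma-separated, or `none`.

A → no match
B → no match
C → match
D → no match
E → no match — must start with 'z'

C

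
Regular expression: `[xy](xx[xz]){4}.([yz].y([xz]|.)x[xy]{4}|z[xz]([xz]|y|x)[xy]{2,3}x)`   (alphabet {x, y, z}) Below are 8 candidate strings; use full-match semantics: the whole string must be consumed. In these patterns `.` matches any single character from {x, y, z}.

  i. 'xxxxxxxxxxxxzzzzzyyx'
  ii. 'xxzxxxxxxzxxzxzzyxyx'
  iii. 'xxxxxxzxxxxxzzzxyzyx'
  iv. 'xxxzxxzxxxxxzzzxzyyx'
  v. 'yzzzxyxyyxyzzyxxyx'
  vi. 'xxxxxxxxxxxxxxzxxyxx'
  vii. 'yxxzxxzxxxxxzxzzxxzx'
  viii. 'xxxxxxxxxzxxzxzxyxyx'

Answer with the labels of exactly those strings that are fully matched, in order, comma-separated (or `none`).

i, iv, vi, viii

i → match
ii → no match
iii → no match
iv → match
v → no match
vi → match
vii → no match
viii → match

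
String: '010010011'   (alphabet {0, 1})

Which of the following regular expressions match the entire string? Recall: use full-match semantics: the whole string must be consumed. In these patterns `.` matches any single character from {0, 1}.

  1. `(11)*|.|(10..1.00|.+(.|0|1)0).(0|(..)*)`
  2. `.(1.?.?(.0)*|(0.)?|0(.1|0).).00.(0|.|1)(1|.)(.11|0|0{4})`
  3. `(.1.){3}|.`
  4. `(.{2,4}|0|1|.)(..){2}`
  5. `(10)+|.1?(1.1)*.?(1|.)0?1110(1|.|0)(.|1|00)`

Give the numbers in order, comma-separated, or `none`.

1, 3

1 → match
2 → no match
3 → match
4 → no match
5 → no match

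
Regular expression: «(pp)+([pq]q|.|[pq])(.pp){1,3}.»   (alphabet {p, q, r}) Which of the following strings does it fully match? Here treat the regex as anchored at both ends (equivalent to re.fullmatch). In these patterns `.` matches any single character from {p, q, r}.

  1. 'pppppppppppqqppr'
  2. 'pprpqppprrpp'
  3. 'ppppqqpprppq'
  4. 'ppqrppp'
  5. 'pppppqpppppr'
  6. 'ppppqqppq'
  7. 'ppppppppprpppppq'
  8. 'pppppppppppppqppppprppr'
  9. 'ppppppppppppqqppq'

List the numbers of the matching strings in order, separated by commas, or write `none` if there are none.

1 → match
2. 'pprpqppprrpp' → no match
3. 'ppppqqpprppq' → match
4. 'ppqrppp' → match
5. 'pppppqpppppr' → match
6. 'ppppqqppq' → match
7 → match
8 → match
9 → match

1, 3, 4, 5, 6, 7, 8, 9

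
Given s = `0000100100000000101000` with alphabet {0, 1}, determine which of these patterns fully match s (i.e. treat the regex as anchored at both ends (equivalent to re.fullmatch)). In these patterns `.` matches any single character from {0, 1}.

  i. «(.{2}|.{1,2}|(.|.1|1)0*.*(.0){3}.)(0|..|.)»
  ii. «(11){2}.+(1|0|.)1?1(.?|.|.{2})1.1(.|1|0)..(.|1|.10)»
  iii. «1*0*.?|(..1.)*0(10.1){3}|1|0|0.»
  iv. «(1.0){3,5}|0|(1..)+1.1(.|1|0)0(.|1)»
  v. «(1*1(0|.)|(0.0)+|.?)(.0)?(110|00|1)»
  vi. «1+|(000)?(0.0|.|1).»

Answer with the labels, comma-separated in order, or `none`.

i, v

i → match
ii → no match — must start with `11`
iii → no match
iv → no match
v → match
vi → no match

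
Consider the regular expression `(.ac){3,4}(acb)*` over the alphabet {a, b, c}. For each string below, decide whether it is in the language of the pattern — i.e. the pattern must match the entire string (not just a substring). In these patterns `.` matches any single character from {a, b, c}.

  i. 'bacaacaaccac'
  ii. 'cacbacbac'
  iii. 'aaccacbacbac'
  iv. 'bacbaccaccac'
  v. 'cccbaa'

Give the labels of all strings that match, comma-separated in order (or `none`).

i, ii, iii, iv

i. 'bacaacaaccac' → match
ii. 'cacbacbac' → match
iii. 'aaccacbacbac' → match
iv. 'bacbaccaccac' → match
v. 'cccbaa' → no match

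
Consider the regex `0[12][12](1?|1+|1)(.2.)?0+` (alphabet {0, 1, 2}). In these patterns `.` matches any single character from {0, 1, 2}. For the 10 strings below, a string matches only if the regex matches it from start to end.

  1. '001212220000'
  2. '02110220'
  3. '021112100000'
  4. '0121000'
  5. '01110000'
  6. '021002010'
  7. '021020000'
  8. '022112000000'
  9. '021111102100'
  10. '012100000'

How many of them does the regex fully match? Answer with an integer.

8

1. '001212220000' → no match
2. '02110220' → match
3. '021112100000' → match
4. '0121000' → match
5. '01110000' → match
6. '021002010' → no match
7. '021020000' → match
8. '022112000000' → match
9. '021111102100' → match
10. '012100000' → match
Total matched: 8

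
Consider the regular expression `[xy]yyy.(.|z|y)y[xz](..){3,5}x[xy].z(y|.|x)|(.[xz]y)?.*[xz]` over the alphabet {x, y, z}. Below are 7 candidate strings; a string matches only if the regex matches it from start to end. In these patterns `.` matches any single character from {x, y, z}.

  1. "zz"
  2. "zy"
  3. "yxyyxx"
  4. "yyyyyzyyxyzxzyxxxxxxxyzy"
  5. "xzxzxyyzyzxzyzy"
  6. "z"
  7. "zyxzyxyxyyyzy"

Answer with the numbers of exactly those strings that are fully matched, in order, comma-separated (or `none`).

1 → match
2 → no match
3 → match
4 → no match
5 → no match
6 → match
7 → no match

1, 3, 6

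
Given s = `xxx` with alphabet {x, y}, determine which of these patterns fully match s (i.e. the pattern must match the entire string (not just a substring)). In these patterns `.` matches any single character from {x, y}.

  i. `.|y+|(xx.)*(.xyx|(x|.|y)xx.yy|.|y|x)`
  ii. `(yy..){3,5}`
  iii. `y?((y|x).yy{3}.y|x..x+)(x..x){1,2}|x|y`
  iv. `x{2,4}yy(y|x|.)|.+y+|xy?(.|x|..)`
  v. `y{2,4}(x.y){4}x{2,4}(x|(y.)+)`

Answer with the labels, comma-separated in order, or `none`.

iv

i → no match
ii → no match — must start with `yy`
iii → no match
iv → match
v → no match — must start with `y`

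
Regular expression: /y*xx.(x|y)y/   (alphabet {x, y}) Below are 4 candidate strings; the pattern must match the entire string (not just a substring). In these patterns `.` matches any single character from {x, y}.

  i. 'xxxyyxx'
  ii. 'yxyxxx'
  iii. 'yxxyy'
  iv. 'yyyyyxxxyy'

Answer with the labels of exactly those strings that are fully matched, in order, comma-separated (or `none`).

iv

i → no match — must end with 'y'
ii → no match — must end with 'y'
iii → no match
iv → match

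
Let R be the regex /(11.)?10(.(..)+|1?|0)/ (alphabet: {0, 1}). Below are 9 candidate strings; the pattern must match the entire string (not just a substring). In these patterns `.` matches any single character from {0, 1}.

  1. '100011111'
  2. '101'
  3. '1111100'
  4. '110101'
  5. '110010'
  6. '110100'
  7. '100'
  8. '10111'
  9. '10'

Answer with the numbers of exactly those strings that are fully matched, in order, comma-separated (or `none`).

1. '100011111' → match
2. '101' → match
3. '1111100' → no match
4. '110101' → match
5. '110010' → no match
6. '110100' → match
7. '100' → match
8. '10111' → match
9. '10' → match

1, 2, 4, 6, 7, 8, 9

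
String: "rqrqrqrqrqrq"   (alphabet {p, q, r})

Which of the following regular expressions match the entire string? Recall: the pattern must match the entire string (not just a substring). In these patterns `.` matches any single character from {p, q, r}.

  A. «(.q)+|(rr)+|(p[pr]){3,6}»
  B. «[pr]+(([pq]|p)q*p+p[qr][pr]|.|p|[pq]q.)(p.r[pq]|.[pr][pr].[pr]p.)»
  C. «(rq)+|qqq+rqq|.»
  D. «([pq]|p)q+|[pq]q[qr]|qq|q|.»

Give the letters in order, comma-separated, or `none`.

A, C

A → match
B → no match
C → match
D → no match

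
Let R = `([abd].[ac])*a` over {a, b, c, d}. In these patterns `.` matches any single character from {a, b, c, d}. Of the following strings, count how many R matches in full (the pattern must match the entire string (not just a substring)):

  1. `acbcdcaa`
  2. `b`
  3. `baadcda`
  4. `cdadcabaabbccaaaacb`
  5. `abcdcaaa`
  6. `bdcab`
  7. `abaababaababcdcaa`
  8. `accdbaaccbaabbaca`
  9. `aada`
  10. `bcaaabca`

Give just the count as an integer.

1 → no match
2 → no match — must end with `a`
3 → no match
4 → no match — must end with `a`
5 → no match
6 → no match — must end with `a`
7 → no match
8 → no match
9 → no match
10 → no match
Total matched: 0

0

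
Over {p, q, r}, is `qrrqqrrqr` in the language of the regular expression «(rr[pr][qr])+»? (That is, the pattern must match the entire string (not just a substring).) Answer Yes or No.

No

Every match must start with `rr`, but `qrrqqrrqr` does not.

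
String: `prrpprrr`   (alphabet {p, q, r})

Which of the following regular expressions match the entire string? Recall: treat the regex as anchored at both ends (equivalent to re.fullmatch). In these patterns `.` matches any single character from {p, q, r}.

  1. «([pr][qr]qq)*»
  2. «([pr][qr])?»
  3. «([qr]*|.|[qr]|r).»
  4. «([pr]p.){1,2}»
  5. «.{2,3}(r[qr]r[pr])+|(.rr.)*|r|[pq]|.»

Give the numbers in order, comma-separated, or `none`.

5

1 → no match
2 → no match
3 → no match
4 → no match
5 → match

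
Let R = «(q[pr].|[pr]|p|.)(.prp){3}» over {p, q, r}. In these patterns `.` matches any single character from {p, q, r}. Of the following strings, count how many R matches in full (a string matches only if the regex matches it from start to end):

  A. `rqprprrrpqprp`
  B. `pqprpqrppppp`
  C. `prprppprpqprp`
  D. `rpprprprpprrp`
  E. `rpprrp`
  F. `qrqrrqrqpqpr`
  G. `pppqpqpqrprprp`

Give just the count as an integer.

1

A → no match
B → no match — must end with `prp`
C → match
D → no match — must end with `prp`
E → no match — must end with `prp`
F → no match — must end with `prp`
G → no match
Total matched: 1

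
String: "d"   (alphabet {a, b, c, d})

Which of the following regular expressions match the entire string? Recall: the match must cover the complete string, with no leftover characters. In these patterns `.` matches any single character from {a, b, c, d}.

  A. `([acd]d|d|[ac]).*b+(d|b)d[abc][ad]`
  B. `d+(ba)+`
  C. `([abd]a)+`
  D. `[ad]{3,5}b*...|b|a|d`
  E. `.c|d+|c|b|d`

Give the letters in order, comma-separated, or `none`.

A → no match
B → no match — must end with "ba"
C → no match — must end with "a"
D → match
E → match

D, E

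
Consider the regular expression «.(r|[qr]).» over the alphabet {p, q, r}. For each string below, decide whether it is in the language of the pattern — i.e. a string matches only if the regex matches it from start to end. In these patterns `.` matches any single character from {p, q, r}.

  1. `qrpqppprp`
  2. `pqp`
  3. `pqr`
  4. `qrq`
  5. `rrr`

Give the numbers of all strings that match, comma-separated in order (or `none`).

1 → no match
2 → match
3 → match
4 → match
5 → match

2, 3, 4, 5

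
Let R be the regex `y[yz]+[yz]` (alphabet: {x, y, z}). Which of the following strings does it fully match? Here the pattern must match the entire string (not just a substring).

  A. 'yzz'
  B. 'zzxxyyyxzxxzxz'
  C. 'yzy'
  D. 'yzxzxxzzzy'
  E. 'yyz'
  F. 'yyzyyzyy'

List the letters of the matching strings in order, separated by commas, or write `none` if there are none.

A. 'yzz' → match
B → no match — must start with 'y'
C. 'yzy' → match
D. 'yzxzxxzzzy' → no match
E. 'yyz' → match
F. 'yyzyyzyy' → match

A, C, E, F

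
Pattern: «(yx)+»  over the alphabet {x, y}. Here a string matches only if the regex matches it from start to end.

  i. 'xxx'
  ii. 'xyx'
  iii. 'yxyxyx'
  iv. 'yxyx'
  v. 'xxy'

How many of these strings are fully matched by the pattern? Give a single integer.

i → no match — must start with 'yx'
ii → no match — must start with 'yx'
iii → match
iv → match
v → no match — must start with 'yx'
Total matched: 2

2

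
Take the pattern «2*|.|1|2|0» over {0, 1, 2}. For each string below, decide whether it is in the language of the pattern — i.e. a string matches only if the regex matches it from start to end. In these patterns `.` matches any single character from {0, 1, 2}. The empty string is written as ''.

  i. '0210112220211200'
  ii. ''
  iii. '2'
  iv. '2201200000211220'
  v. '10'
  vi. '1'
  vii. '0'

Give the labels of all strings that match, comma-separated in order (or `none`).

i → no match
ii. '' → match
iii. '2' → match
iv → no match
v. '10' → no match
vi. '1' → match
vii. '0' → match

ii, iii, vi, vii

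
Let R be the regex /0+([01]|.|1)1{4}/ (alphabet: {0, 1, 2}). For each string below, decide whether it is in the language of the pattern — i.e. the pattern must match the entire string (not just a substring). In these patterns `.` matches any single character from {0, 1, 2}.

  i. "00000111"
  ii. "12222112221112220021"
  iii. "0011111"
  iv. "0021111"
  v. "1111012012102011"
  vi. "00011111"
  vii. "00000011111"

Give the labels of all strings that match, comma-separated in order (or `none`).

iii, iv, vi, vii

i → no match
ii → no match — must start with "0"
iii → match
iv → match
v → no match — must start with "0"
vi → match
vii → match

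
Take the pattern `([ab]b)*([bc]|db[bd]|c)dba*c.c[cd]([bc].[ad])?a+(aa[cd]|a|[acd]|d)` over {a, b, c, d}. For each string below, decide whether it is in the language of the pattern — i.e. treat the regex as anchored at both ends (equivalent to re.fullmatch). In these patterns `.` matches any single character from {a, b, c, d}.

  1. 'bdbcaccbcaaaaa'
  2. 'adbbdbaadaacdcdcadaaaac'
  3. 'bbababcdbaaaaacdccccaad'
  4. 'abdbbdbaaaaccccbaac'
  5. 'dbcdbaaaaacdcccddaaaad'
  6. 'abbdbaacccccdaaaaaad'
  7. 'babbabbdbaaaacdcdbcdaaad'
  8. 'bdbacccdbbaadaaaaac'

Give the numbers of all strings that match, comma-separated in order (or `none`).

1 → match
2 → no match
3 → match
4 → no match
5 → no match
6 → match
7 → no match
8 → no match

1, 3, 6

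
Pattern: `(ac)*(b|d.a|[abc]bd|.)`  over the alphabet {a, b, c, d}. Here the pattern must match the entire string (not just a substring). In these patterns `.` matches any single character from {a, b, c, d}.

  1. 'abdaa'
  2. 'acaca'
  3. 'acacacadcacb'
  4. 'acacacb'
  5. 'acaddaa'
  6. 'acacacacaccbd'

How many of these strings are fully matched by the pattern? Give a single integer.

3

1 → no match
2 → match
3 → no match
4 → match
5 → no match
6 → match
Total matched: 3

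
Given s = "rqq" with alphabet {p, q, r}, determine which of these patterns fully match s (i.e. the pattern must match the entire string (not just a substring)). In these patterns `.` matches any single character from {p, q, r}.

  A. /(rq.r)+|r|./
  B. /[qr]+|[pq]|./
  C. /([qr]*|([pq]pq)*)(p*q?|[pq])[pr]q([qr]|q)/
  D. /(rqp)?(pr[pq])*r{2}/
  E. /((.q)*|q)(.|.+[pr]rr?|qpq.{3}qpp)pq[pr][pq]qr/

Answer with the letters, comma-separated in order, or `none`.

A → no match
B → match
C → match
D → no match — must end with "r"
E → no match — must end with "qr"

B, C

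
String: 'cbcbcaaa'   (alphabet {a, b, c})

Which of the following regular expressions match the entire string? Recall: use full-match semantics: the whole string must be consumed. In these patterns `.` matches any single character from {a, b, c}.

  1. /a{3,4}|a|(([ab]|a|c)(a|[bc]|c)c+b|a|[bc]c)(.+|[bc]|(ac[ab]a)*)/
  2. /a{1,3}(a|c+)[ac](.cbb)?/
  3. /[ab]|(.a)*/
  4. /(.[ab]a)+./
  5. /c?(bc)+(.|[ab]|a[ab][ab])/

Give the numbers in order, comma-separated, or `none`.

1, 5

1 → match
2 → no match — must start with 'a'
3 → no match
4 → no match
5 → match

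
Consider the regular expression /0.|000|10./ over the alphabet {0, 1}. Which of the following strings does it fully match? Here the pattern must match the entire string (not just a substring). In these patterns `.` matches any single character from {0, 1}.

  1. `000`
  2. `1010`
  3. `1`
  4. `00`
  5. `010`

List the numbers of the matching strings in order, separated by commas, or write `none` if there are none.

1 → match
2 → no match
3 → no match
4 → match
5 → no match

1, 4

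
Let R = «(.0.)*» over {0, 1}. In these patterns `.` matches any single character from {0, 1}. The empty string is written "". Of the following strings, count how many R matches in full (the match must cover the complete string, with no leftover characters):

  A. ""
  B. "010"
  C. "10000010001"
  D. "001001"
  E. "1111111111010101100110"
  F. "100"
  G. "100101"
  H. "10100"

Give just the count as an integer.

A. "" → match
B. "010" → no match
C. "10000010001" → no match
D. "001001" → match
E → no match
F. "100" → match
G. "100101" → match
H. "10100" → no match
Total matched: 4

4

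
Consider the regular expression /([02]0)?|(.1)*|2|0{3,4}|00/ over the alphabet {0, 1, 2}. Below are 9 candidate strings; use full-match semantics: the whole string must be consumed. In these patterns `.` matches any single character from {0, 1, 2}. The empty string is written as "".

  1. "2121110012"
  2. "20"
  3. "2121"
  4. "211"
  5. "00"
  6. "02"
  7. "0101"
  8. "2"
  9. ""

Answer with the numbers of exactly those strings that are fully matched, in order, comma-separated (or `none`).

1 → no match
2 → match
3 → match
4 → no match
5 → match
6 → no match
7 → match
8 → match
9 → match

2, 3, 5, 7, 8, 9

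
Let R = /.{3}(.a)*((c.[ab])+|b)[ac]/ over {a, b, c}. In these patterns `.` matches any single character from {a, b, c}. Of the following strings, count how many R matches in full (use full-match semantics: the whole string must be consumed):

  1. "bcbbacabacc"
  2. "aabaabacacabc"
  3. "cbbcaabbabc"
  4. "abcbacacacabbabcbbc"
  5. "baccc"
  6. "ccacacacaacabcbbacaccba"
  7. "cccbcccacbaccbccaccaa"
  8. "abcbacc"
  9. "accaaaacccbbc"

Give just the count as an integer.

1

1 → no match
2 → match
3 → no match
4 → no match
5 → no match
6 → no match
7 → no match
8 → no match
9 → no match
Total matched: 1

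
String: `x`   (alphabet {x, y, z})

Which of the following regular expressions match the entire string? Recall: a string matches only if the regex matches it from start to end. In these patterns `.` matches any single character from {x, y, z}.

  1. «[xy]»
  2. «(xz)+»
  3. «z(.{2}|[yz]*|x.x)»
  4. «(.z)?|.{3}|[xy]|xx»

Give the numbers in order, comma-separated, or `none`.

1 → match
2 → no match — must start with `xz`
3 → no match — must start with `z`
4 → match

1, 4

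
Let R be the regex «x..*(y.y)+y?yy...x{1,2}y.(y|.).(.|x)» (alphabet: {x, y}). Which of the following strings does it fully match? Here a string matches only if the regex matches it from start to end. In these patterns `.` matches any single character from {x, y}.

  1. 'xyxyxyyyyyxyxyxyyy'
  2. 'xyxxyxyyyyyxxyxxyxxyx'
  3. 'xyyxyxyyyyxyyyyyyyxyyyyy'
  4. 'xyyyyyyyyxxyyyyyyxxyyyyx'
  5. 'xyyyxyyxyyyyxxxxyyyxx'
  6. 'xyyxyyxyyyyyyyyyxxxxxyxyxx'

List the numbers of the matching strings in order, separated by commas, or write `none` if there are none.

1, 2, 3, 5, 6

1 → match
2 → match
3 → match
4 → no match
5 → match
6 → match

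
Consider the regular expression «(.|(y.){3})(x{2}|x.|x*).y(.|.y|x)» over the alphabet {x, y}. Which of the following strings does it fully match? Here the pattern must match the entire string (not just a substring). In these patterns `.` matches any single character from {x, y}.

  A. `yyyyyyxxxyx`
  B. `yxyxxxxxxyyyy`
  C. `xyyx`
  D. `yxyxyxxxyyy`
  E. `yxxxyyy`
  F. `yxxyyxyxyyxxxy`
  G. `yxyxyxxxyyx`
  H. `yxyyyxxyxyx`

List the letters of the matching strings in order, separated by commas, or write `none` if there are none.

A. `yyyyyyxxxyx` → match
B → no match
C. `xyyx` → match
D. `yxyxyxxxyyy` → match
E. `yxxxyyy` → match
F → no match
G. `yxyxyxxxyyx` → match
H. `yxyyyxxyxyx` → match

A, C, D, E, G, H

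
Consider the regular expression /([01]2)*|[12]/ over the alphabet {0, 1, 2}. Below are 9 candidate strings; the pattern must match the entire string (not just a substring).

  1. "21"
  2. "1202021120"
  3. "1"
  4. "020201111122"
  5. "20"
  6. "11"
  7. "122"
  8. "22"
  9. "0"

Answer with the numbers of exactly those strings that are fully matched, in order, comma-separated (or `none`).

3

1 → no match
2 → no match
3 → match
4 → no match
5 → no match
6 → no match
7 → no match
8 → no match
9 → no match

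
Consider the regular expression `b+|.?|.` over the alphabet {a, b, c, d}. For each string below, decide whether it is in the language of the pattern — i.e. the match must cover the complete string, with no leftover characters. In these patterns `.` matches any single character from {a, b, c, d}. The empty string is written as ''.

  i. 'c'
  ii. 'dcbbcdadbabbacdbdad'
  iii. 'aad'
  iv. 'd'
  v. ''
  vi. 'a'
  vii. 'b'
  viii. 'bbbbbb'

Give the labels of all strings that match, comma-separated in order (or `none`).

i, iv, v, vi, vii, viii

i. 'c' → match
ii → no match
iii. 'aad' → no match
iv. 'd' → match
v. '' → match
vi. 'a' → match
vii. 'b' → match
viii. 'bbbbbb' → match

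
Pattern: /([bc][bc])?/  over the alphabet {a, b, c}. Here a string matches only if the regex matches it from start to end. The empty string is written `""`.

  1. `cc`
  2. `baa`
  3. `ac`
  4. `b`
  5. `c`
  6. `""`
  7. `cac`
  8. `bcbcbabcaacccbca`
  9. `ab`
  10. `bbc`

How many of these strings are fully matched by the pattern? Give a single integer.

2

1 → match
2 → no match
3 → no match
4 → no match
5 → no match
6 → match
7 → no match
8 → no match
9 → no match
10 → no match
Total matched: 2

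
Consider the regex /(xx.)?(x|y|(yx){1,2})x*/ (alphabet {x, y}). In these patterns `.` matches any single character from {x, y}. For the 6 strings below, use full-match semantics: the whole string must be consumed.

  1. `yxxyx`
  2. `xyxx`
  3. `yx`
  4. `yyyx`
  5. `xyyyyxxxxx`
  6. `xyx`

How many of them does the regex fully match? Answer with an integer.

1 → no match
2 → no match
3 → match
4 → no match
5 → no match
6 → no match
Total matched: 1

1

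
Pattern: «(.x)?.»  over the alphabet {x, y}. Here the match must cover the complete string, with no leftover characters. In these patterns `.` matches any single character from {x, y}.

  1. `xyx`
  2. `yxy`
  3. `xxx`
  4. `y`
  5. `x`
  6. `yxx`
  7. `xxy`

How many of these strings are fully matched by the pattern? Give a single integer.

1 → no match
2 → match
3 → match
4 → match
5 → match
6 → match
7 → match
Total matched: 6

6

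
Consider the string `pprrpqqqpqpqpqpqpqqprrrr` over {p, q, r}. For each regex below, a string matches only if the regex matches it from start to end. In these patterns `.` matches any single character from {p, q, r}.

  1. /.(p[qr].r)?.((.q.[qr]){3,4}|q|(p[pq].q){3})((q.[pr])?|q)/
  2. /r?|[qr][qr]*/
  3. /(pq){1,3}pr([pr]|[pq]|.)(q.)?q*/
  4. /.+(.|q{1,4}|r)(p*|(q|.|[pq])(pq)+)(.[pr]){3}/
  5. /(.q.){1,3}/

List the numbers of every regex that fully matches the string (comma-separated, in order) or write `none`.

1 → no match
2 → no match
3 → no match — must start with `pq`
4 → match
5 → no match

4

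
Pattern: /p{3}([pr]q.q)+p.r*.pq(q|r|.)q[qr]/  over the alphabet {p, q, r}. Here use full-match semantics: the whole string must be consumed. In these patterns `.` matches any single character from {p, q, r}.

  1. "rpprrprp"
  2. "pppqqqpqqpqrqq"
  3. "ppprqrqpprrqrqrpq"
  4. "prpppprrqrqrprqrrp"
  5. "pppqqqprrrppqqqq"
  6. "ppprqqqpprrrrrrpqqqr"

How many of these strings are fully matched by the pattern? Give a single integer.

1 → no match — must start with "p"
2 → no match
3 → no match
4 → no match
5 → no match
6 → match
Total matched: 1

1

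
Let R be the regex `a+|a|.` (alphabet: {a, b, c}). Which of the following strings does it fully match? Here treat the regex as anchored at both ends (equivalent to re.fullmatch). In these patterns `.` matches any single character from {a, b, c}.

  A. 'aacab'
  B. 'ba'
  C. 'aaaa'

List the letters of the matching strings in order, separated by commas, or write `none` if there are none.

A → no match
B → no match
C → match

C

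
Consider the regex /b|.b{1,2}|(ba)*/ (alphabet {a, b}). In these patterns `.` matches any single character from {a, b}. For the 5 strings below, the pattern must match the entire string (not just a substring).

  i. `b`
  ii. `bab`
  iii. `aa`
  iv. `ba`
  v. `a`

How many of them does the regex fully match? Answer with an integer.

i. `b` → match
ii. `bab` → no match
iii. `aa` → no match
iv. `ba` → match
v. `a` → no match
Total matched: 2

2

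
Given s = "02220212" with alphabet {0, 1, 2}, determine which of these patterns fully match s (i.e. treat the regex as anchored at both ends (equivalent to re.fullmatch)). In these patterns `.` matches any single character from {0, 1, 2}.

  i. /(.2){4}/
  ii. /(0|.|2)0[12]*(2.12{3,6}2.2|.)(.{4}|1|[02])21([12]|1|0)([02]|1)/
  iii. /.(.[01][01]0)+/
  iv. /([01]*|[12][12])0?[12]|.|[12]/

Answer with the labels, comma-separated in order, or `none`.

i

i → match
ii → no match
iii → no match — must end with "0"
iv → no match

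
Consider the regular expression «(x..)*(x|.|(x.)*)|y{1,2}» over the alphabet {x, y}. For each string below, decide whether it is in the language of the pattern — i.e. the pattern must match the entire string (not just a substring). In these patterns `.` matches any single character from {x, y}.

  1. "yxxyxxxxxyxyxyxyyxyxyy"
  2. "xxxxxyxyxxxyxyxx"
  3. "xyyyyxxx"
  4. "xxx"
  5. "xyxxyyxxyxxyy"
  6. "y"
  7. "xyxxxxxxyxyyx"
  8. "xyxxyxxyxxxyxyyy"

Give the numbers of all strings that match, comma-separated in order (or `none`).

2, 4, 5, 6, 7, 8

1 → no match
2 → match
3 → no match
4 → match
5 → match
6 → match
7 → match
8 → match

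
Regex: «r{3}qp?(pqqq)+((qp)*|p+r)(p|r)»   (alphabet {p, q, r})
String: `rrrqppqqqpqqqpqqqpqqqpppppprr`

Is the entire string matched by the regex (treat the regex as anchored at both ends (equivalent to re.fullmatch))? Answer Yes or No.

Yes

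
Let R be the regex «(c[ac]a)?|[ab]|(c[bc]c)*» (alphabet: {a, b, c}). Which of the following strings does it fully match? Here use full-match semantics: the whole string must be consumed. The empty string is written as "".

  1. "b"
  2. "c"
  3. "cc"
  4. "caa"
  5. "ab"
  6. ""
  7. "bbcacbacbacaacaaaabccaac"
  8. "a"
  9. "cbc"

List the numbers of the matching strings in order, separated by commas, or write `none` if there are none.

1, 4, 6, 8, 9

1 → match
2 → no match
3 → no match
4 → match
5 → no match
6 → match
7 → no match
8 → match
9 → match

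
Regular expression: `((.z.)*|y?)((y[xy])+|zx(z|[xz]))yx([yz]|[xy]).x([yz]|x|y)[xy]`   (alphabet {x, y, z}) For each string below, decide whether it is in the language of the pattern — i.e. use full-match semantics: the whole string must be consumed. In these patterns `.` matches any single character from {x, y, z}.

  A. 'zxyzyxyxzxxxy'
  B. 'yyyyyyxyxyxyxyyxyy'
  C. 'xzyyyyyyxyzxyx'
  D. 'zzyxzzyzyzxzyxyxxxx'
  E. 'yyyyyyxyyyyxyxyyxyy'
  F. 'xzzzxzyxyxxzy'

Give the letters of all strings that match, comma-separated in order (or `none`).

A → no match
B → match
C → match
D → match
E → no match
F → match

B, C, D, F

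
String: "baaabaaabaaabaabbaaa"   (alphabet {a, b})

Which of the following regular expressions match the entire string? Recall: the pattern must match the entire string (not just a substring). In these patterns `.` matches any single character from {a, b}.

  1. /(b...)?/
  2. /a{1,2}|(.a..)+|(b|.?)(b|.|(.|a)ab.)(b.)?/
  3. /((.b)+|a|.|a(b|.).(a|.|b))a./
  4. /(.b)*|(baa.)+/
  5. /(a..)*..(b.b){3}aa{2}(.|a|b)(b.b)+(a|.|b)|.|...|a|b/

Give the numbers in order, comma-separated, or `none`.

1 → no match
2 → match
3 → no match
4 → match
5 → no match

2, 4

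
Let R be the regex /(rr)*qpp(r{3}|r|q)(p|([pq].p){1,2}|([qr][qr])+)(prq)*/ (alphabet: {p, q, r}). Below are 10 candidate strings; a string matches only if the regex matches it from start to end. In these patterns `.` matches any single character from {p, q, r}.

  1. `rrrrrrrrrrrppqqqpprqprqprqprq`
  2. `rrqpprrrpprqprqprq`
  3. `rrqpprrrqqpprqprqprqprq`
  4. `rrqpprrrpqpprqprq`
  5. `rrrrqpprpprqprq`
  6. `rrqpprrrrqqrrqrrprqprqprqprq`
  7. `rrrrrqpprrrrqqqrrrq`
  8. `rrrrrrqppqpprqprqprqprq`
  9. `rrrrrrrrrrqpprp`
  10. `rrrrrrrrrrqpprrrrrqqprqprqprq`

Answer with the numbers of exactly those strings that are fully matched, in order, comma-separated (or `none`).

1 → no match
2 → match
3 → match
4 → match
5 → match
6 → match
7 → no match
8 → match
9 → match
10 → match

2, 3, 4, 5, 6, 8, 9, 10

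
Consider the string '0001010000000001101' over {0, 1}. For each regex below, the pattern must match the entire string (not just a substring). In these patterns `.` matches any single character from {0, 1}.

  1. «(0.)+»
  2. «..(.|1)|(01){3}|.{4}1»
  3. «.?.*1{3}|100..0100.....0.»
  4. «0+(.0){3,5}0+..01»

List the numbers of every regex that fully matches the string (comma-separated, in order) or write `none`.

4

1 → no match
2 → no match
3 → no match
4 → match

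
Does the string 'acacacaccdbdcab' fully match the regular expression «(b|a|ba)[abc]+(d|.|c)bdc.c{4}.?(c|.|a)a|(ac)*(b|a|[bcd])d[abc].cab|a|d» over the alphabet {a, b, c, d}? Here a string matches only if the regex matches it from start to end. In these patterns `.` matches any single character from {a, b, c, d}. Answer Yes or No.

Yes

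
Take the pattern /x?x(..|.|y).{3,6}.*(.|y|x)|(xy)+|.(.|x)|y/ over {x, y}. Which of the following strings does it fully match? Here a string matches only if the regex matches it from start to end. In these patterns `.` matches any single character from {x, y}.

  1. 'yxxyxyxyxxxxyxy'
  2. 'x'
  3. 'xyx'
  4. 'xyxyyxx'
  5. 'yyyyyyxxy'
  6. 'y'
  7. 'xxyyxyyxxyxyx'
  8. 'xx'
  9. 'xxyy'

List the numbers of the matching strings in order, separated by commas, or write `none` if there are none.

1 → no match
2. 'x' → no match
3. 'xyx' → no match
4. 'xyxyyxx' → match
5. 'yyyyyyxxy' → no match
6. 'y' → match
7 → match
8. 'xx' → match
9. 'xxyy' → no match

4, 6, 7, 8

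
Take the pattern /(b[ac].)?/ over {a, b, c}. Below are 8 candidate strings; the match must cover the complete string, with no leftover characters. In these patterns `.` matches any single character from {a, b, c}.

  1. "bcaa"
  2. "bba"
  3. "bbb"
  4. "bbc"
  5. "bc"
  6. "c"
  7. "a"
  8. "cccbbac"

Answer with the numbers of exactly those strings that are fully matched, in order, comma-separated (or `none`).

1. "bcaa" → no match
2. "bba" → no match
3. "bbb" → no match
4. "bbc" → no match
5. "bc" → no match
6. "c" → no match
7. "a" → no match
8. "cccbbac" → no match

none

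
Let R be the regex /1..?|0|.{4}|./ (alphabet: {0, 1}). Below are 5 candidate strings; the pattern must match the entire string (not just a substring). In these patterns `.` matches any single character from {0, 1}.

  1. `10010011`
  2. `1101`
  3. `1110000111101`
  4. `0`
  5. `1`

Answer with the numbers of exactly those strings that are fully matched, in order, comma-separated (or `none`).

2, 4, 5

1 → no match
2 → match
3 → no match
4 → match
5 → match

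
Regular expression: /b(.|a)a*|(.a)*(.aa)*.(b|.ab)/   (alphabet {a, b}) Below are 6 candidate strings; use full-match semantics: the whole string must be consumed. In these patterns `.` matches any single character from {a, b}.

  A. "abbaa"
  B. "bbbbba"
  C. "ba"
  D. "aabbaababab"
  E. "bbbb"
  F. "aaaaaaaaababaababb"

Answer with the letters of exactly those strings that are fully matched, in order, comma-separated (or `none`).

A → no match
B → no match
C → match
D → no match
E → no match
F → no match

C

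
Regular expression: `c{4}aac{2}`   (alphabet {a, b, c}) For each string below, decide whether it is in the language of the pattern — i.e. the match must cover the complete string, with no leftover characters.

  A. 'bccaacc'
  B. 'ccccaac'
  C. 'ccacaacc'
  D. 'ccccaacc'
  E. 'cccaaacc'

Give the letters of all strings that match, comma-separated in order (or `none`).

A → no match — must start with 'c'
B → no match
C → no match
D → match
E → no match

D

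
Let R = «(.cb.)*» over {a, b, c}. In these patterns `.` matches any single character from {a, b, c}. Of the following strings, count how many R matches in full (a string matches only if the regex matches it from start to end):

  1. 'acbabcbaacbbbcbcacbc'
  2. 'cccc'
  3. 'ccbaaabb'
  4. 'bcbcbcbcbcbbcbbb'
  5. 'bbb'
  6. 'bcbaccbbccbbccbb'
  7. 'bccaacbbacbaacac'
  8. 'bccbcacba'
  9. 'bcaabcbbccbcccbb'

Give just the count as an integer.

2

1 → match
2 → no match
3 → no match
4 → no match
5 → no match
6 → match
7 → no match
8 → no match
9 → no match
Total matched: 2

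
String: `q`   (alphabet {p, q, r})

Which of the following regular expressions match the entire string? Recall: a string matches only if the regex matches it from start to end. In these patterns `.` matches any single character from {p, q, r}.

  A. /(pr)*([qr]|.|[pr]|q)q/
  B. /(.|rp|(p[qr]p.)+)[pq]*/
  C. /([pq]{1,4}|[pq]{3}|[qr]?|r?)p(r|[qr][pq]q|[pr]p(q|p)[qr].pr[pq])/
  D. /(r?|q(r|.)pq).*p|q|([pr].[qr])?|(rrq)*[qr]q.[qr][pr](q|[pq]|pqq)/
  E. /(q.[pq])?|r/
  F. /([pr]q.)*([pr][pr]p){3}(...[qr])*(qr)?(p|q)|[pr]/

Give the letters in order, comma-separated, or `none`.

A → no match
B → match
C → no match
D → match
E → no match
F → no match

B, D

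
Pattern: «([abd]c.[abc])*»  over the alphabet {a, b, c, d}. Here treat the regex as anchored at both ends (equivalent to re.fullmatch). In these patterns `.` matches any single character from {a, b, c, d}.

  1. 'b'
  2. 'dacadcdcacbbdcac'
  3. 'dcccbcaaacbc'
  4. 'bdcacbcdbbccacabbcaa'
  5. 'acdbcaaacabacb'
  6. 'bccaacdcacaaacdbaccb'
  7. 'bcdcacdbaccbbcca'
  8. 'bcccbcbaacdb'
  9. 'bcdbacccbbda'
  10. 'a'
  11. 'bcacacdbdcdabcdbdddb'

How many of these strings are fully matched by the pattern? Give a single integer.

1 → no match
2 → no match
3 → match
4 → no match
5 → no match
6 → match
7 → match
8 → match
9 → no match
10 → no match
11 → no match
Total matched: 4

4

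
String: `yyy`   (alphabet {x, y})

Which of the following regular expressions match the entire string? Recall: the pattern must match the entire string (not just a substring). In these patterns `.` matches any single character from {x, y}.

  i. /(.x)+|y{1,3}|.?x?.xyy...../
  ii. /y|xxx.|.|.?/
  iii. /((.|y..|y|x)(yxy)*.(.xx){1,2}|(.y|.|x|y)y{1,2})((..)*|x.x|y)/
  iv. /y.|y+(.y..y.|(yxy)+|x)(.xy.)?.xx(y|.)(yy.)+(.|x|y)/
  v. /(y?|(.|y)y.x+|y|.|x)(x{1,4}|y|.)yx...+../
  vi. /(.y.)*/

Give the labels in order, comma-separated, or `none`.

i → match
ii → no match
iii → match
iv → no match
v → no match
vi → match

i, iii, vi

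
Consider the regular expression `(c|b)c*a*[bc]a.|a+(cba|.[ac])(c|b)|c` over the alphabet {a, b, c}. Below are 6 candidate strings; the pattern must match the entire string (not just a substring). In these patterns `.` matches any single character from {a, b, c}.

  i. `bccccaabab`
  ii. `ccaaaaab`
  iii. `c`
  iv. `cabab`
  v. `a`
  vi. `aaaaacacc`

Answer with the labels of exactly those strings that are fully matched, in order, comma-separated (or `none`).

i, iii, iv

i → match
ii → no match
iii → match
iv → match
v → no match
vi → no match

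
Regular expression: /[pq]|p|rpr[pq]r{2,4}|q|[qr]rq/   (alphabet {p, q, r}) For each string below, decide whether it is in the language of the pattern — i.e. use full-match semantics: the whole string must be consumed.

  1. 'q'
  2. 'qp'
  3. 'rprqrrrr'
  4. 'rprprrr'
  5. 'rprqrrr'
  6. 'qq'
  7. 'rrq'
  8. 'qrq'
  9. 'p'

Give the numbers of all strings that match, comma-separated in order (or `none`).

1, 3, 4, 5, 7, 8, 9

1 → match
2 → no match
3 → match
4 → match
5 → match
6 → no match
7 → match
8 → match
9 → match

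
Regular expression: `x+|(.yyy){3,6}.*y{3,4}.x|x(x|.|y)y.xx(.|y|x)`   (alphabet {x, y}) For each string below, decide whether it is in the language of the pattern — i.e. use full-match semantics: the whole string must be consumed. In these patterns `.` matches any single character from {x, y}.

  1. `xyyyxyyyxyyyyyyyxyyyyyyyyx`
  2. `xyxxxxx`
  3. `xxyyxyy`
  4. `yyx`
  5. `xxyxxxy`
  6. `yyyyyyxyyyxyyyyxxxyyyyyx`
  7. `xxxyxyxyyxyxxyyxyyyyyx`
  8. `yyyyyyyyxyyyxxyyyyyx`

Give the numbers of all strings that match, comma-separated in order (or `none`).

1 → match
2. `xyxxxxx` → no match
3. `xxyyxyy` → no match
4. `yyx` → no match
5. `xxyxxxy` → match
6 → no match
7 → no match
8 → match

1, 5, 8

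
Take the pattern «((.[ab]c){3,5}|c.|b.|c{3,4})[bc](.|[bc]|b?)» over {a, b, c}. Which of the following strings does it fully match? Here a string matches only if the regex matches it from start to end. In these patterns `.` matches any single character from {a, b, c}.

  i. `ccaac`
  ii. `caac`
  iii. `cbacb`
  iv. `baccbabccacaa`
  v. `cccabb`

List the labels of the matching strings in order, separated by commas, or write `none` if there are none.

i → no match
ii → no match
iii → no match
iv → no match
v → no match

none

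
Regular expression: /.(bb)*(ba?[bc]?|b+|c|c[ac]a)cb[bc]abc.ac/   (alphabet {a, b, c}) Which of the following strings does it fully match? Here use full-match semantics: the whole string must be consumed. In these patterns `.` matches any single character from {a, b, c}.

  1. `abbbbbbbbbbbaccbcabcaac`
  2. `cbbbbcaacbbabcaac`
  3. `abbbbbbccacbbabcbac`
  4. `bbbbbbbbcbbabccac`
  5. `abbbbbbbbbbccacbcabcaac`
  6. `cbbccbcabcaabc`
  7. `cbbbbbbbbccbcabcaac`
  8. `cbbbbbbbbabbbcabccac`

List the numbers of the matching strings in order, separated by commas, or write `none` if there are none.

1, 2, 3, 4, 5, 7

1 → match
2 → match
3 → match
4 → match
5 → match
6 → no match — must end with `ac`
7 → match
8 → no match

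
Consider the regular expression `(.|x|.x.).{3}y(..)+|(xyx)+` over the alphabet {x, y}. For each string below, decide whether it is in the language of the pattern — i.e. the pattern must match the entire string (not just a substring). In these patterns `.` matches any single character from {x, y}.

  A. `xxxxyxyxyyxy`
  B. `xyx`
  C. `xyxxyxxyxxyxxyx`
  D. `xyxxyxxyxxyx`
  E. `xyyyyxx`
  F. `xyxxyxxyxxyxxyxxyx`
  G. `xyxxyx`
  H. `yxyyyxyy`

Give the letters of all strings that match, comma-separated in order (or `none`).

B, C, D, E, F, G

A → no match
B → match
C → match
D → match
E → match
F → match
G → match
H → no match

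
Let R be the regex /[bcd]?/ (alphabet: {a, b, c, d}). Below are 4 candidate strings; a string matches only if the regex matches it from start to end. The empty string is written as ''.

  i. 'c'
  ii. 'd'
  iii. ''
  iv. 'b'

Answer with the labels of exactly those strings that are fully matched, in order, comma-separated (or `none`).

i, ii, iii, iv

i → match
ii → match
iii → match
iv → match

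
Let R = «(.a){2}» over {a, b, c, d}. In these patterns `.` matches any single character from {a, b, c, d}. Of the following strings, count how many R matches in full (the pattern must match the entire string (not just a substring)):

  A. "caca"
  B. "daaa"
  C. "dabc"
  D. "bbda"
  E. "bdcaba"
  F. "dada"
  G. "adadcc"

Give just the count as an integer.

A → match
B → match
C → no match — must end with "a"
D → no match
E → no match
F → match
G → no match — must end with "a"
Total matched: 3

3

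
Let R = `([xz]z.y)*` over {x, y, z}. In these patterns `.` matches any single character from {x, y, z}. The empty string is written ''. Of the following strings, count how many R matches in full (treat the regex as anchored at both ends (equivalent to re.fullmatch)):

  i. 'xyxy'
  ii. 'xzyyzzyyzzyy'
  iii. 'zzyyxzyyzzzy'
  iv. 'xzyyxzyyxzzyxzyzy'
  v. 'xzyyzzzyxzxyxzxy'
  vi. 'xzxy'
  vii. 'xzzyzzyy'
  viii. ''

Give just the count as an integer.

6

i → no match
ii → match
iii → match
iv → no match
v → match
vi → match
vii → match
viii → match
Total matched: 6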